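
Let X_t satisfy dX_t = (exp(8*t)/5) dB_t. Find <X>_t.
<X>_t = exp(16*t)/400 - 1/400

For an Itô process dX_t = a(t) dt + b(t) dB_t, the quadratic variation is <X>_t = int_0^t b(s)^2 ds (the drift term does not contribute). Here b(s) = exp(8*s)/5, so
  b(s)^2 = exp(16*s)/25.
Integrating from 0 to t:
  <X>_t = int_0^t (exp(16*s)/25) ds = exp(16*t)/400 - 1/400.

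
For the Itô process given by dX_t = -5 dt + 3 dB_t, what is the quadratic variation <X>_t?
<X>_t = 9*t

For an Itô process dX_t = a(t) dt + b(t) dB_t, the quadratic variation is <X>_t = int_0^t b(s)^2 ds (the drift term does not contribute). Here b(s) = 3, so
  b(s)^2 = 9.
Integrating from 0 to t:
  <X>_t = int_0^t (9) ds = 9*t.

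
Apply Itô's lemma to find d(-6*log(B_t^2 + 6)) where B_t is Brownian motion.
d(-6*log(B_t^2 + 6)) = (6*(B_t^2 - 6)/(B_t^2 + 6)^2) dt + (-12*B_t/(B_t^2 + 6)) dB_t

Itô's formula for f(B_t) gives d f(B_t) = f'(B_t) dB_t + (1/2) f''(B_t) dt. Compute derivatives of f(x) = -6*log(x^2 + 6):
  f'(x)  = -12*x/(x^2 + 6)
  f''(x) = 12*(x^2 - 6)/(x^2 + 6)^2
Substitute x = B_t and multiply the f'' term by 1/2:
  drift     = (1/2) * (12*(x^2 - 6)/(x^2 + 6)^2) evaluated at B_t = 6*(B_t^2 - 6)/(B_t^2 + 6)^2
  diffusion = (-12*x/(x^2 + 6)) evaluated at B_t = -12*B_t/(B_t^2 + 6)
Therefore d(-6*log(B_t^2 + 6)) = (6*(B_t^2 - 6)/(B_t^2 + 6)^2) dt + (-12*B_t/(B_t^2 + 6)) dB_t.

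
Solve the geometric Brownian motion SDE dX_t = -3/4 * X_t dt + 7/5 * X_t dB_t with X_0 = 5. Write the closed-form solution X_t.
X_t = 5 * exp((-173/100) * t + (7/5) * B_t)

For GBM dX = mu X dt + sigma X dB with X_0 = x_0, apply Itô to Y = log X: dY = (mu - sigma^2/2) dt + sigma dB, so Y_t = log(x_0) + (mu - sigma^2/2) t + sigma B_t and hence X_t = x_0 * exp((mu - sigma^2/2) t + sigma B_t).
With mu = -3/4, sigma = 7/5, x_0 = 5, this gives:
  X_t = 5 * exp((-173/100) * t + (7/5) * B_t).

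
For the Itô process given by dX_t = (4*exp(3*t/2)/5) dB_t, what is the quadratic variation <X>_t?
<X>_t = 16*exp(3*t)/75 - 16/75

For an Itô process dX_t = a(t) dt + b(t) dB_t, the quadratic variation is <X>_t = int_0^t b(s)^2 ds (the drift term does not contribute). Here b(s) = 4*exp(3*s/2)/5, so
  b(s)^2 = 16*exp(3*s)/25.
Integrating from 0 to t:
  <X>_t = int_0^t (16*exp(3*s)/25) ds = 16*exp(3*t)/75 - 16/75.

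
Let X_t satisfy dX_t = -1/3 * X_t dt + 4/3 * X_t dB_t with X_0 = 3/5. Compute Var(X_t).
Var(X_t) = (9*exp(16*t/9) - 9)*exp(-2*t/3)/25

For GBM dX = mu X dt + sigma X dB with X_0 = x_0, apply Itô to Y = log X: dY = (mu - sigma^2/2) dt + sigma dB, so Y_t = log(x_0) + (mu - sigma^2/2) t + sigma B_t and hence X_t = x_0 * exp((mu - sigma^2/2) t + sigma B_t).
With mu = -1/3, sigma = 4/3, x_0 = 3/5, this gives:
  X_t = 3/5 * exp((-11/9) * t + (4/3) * B_t).
Since sigma*B_t ~ Normal(0, sigma^2 t), E[exp(sigma*B_t)] = exp(sigma^2 t / 2); so E[X_t] = x_0 * exp((mu - sigma^2/2) t) * exp(sigma^2 t / 2) = x_0 * exp(mu t) = 3*exp(-t/3)/5.
Var(X_t) = E[X_t^2] - (E[X_t])^2 = x_0^2 * exp(2 mu t) * (exp(sigma^2 t) - 1) = (9*exp(16*t/9) - 9)*exp(-2*t/3)/25.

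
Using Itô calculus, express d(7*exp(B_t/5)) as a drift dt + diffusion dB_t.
d(7*exp(B_t/5)) = (7*exp(B_t/5)/50) dt + (7*exp(B_t/5)/5) dB_t

Itô's formula for f(B_t) gives d f(B_t) = f'(B_t) dB_t + (1/2) f''(B_t) dt. Compute derivatives of f(x) = 7*exp(x/5):
  f'(x)  = 7*exp(x/5)/5
  f''(x) = 7*exp(x/5)/25
Substitute x = B_t and multiply the f'' term by 1/2:
  drift     = (1/2) * (7*exp(x/5)/25) evaluated at B_t = 7*exp(B_t/5)/50
  diffusion = (7*exp(x/5)/5) evaluated at B_t = 7*exp(B_t/5)/5
Therefore d(7*exp(B_t/5)) = (7*exp(B_t/5)/50) dt + (7*exp(B_t/5)/5) dB_t.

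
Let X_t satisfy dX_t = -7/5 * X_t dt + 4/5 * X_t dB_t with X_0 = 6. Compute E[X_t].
E[X_t] = 6*exp(-7*t/5)

For GBM dX = mu X dt + sigma X dB with X_0 = x_0, apply Itô to Y = log X: dY = (mu - sigma^2/2) dt + sigma dB, so Y_t = log(x_0) + (mu - sigma^2/2) t + sigma B_t and hence X_t = x_0 * exp((mu - sigma^2/2) t + sigma B_t).
With mu = -7/5, sigma = 4/5, x_0 = 6, this gives:
  X_t = 6 * exp((-43/25) * t + (4/5) * B_t).
Since sigma*B_t ~ Normal(0, sigma^2 t), E[exp(sigma*B_t)] = exp(sigma^2 t / 2); so E[X_t] = x_0 * exp((mu - sigma^2/2) t) * exp(sigma^2 t / 2) = x_0 * exp(mu t) = 6*exp(-7*t/5).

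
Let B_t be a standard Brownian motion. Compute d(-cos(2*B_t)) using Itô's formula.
d(-cos(2*B_t)) = (2*cos(2*B_t)) dt + (2*sin(2*B_t)) dB_t

Itô's formula for f(B_t) gives d f(B_t) = f'(B_t) dB_t + (1/2) f''(B_t) dt. Compute derivatives of f(x) = -cos(2*x):
  f'(x)  = 2*sin(2*x)
  f''(x) = 4*cos(2*x)
Substitute x = B_t and multiply the f'' term by 1/2:
  drift     = (1/2) * (4*cos(2*x)) evaluated at B_t = 2*cos(2*B_t)
  diffusion = (2*sin(2*x)) evaluated at B_t = 2*sin(2*B_t)
Therefore d(-cos(2*B_t)) = (2*cos(2*B_t)) dt + (2*sin(2*B_t)) dB_t.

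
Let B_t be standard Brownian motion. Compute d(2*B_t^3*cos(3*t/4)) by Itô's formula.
d(2*B_t^3*cos(3*t/4)) = (3*B_t*(-B_t^2*sin(3*t/4) + 4*cos(3*t/4))/2) dt + (6*B_t^2*cos(3*t/4)) dB_t

Itô's formula for f(t, x): d f(t, B_t) = (f_t + (1/2) f_xx) dt + f_x dB_t. Compute partials of f(t, x) = 2*x^3*cos(3*t/4):
  f_t(t,x)  = -3*x^3*sin(3*t/4)/2
  f_x(t,x)  = 6*x^2*cos(3*t/4)
  f_xx(t,x) = 12*x*cos(3*t/4)
Assemble drift = f_t + (1/2) f_xx = 3*x*(-x^2*sin(3*t/4) + 4*cos(3*t/4))/2 and diffusion = f_x = 6*x^2*cos(3*t/4). Substituting x = B_t:
  d(2*B_t^3*cos(3*t/4)) = (3*B_t*(-B_t^2*sin(3*t/4) + 4*cos(3*t/4))/2) dt + (6*B_t^2*cos(3*t/4)) dB_t.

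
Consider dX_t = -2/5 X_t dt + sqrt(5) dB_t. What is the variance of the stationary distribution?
lim Var(X_t) = 25/4

The OU SDE dX = -theta X dt + sigma dB admits the integrating factor exp(theta t): d(exp(theta t) X_t) = sigma exp(theta t) dB_t. Integrating from 0 to t gives X_t = x_0 * exp(-theta t) + sigma * int_0^t exp(-theta (t-s)) dB_s for any initial x_0. The Itô integral has variance (by the Itô isometry) sigma^2 * int_0^t exp(-2 theta (t - s)) ds = sigma^2 * (1 - exp(-2 theta t)) / (2 theta), independent of x_0.
With theta = 2/5, sigma = sqrt(5):
  Var(X_t) = (sqrt(5))^2 * (1 - exp(-2*2/5 t)) / (2 * 2/5) = 25/4 - 25*exp(-4*t/5)/4.
As t -> infinity, exp(-2*2/5 t) -> 0, so the stationary variance is sigma^2 / (2 theta) = 25/4.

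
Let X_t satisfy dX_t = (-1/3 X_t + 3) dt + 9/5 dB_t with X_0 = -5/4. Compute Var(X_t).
Var(X_t) = 243/50 - 243*exp(-2*t/3)/50

The variance V(t) = Var(X_t) satisfies V'(t) = 2 a V(t) + c^2 with V(0) = 0 (drift coefficient is linear in X, diffusion is constant). With a = -1/3, c = 9/5, the solution is
  V(t) = (c^2 / (2 a)) * (exp(2 a t) - 1)
       = ((9/5)^2 / (2*(-1/3))) * (exp((-2/3) t) - 1)
       = 243/50 - 243*exp(-2*t/3)/50.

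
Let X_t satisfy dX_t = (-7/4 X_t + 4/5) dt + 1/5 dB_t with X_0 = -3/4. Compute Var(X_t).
Var(X_t) = 2/175 - 2*exp(-7*t/2)/175

The variance V(t) = Var(X_t) satisfies V'(t) = 2 a V(t) + c^2 with V(0) = 0 (drift coefficient is linear in X, diffusion is constant). With a = -7/4, c = 1/5, the solution is
  V(t) = (c^2 / (2 a)) * (exp(2 a t) - 1)
       = ((1/5)^2 / (2*(-7/4))) * (exp((-7/2) t) - 1)
       = 2/175 - 2*exp(-7*t/2)/175.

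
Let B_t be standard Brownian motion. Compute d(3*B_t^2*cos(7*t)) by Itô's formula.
d(3*B_t^2*cos(7*t)) = (-21*B_t^2*sin(7*t) + 3*cos(7*t)) dt + (6*B_t*cos(7*t)) dB_t

Itô's formula for f(t, x): d f(t, B_t) = (f_t + (1/2) f_xx) dt + f_x dB_t. Compute partials of f(t, x) = 3*x^2*cos(7*t):
  f_t(t,x)  = -21*x^2*sin(7*t)
  f_x(t,x)  = 6*x*cos(7*t)
  f_xx(t,x) = 6*cos(7*t)
Assemble drift = f_t + (1/2) f_xx = -21*x^2*sin(7*t) + 3*cos(7*t) and diffusion = f_x = 6*x*cos(7*t). Substituting x = B_t:
  d(3*B_t^2*cos(7*t)) = (-21*B_t^2*sin(7*t) + 3*cos(7*t)) dt + (6*B_t*cos(7*t)) dB_t.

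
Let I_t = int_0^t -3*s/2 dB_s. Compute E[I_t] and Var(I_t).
E[I_t] = 0; Var(I_t) = 3*t^3/4

The Itô integral of a deterministic integrand f(s) has mean 0 because each increment f(s) * (B_{s+ds} - B_s) has mean 0. By the Itô isometry:
  Var( int_0^t f(s) dB_s ) = E[ (int_0^t f(s) dB_s)^2 ] = int_0^t f(s)^2 ds.
Here f(s) = -3*s/2, so f(s)^2 = 9*s^2/4. Integrate:
  int_0^t (9*s^2/4) ds = 3*t^3/4.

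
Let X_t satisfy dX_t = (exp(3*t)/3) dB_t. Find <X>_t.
<X>_t = exp(6*t)/54 - 1/54

For an Itô process dX_t = a(t) dt + b(t) dB_t, the quadratic variation is <X>_t = int_0^t b(s)^2 ds (the drift term does not contribute). Here b(s) = exp(3*s)/3, so
  b(s)^2 = exp(6*s)/9.
Integrating from 0 to t:
  <X>_t = int_0^t (exp(6*s)/9) ds = exp(6*t)/54 - 1/54.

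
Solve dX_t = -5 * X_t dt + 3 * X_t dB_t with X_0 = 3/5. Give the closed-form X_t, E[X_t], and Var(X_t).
X_t = 3/5 * exp((-19/2) t + (3) B_t); E[X_t] = 3*exp(-5*t)/5; Var(X_t) = (9*exp(9*t) - 9)*exp(-10*t)/25

For GBM dX = mu X dt + sigma X dB with X_0 = x_0, apply Itô to Y = log X: dY = (mu - sigma^2/2) dt + sigma dB, so Y_t = log(x_0) + (mu - sigma^2/2) t + sigma B_t and hence X_t = x_0 * exp((mu - sigma^2/2) t + sigma B_t).
With mu = -5, sigma = 3, x_0 = 3/5, this gives:
  X_t = 3/5 * exp((-19/2) * t + (3) * B_t).
Since sigma*B_t ~ Normal(0, sigma^2 t), E[exp(sigma*B_t)] = exp(sigma^2 t / 2); so E[X_t] = x_0 * exp((mu - sigma^2/2) t) * exp(sigma^2 t / 2) = x_0 * exp(mu t) = 3*exp(-5*t)/5.
Var(X_t) = E[X_t^2] - (E[X_t])^2 = x_0^2 * exp(2 mu t) * (exp(sigma^2 t) - 1) = (9*exp(9*t) - 9)*exp(-10*t)/25.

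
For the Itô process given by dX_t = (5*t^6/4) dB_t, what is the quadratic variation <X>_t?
<X>_t = 25*t^13/208

For an Itô process dX_t = a(t) dt + b(t) dB_t, the quadratic variation is <X>_t = int_0^t b(s)^2 ds (the drift term does not contribute). Here b(s) = 5*s^6/4, so
  b(s)^2 = 25*s^12/16.
Integrating from 0 to t:
  <X>_t = int_0^t (25*s^12/16) ds = 25*t^13/208.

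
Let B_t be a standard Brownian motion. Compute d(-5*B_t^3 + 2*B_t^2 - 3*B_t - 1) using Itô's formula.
d(-5*B_t^3 + 2*B_t^2 - 3*B_t - 1) = (2 - 15*B_t) dt + (-15*B_t^2 + 4*B_t - 3) dB_t

Itô's formula for f(B_t) gives d f(B_t) = f'(B_t) dB_t + (1/2) f''(B_t) dt. Compute derivatives of f(x) = -5*x^3 + 2*x^2 - 3*x - 1:
  f'(x)  = -15*x^2 + 4*x - 3
  f''(x) = 4 - 30*x
Substitute x = B_t and multiply the f'' term by 1/2:
  drift     = (1/2) * (4 - 30*x) evaluated at B_t = 2 - 15*B_t
  diffusion = (-15*x^2 + 4*x - 3) evaluated at B_t = -15*B_t^2 + 4*B_t - 3
Therefore d(-5*B_t^3 + 2*B_t^2 - 3*B_t - 1) = (2 - 15*B_t) dt + (-15*B_t^2 + 4*B_t - 3) dB_t.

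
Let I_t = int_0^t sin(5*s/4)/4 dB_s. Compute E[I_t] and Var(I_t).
E[I_t] = 0; Var(I_t) = t/32 - sin(5*t/2)/80

The Itô integral of a deterministic integrand f(s) has mean 0 because each increment f(s) * (B_{s+ds} - B_s) has mean 0. By the Itô isometry:
  Var( int_0^t f(s) dB_s ) = E[ (int_0^t f(s) dB_s)^2 ] = int_0^t f(s)^2 ds.
Here f(s) = sin(5*s/4)/4, so f(s)^2 = sin(5*s/4)^2/16. Integrate:
  int_0^t (sin(5*s/4)^2/16) ds = t/32 - sin(5*t/2)/80.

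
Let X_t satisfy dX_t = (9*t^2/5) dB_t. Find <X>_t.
<X>_t = 81*t^5/125

For an Itô process dX_t = a(t) dt + b(t) dB_t, the quadratic variation is <X>_t = int_0^t b(s)^2 ds (the drift term does not contribute). Here b(s) = 9*s^2/5, so
  b(s)^2 = 81*s^4/25.
Integrating from 0 to t:
  <X>_t = int_0^t (81*s^4/25) ds = 81*t^5/125.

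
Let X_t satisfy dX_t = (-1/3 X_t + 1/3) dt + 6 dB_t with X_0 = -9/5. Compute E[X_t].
E[X_t] = 1 - 14*exp(-t/3)/5

Taking expectations and using E[dB_t] = 0, the mean m(t) = E[X_t] satisfies the ODE m'(t) = a m(t) + b with m(0) = x_0. With a = -1/3, b = 1/3, x_0 = -9/5, the solution is
  m(t) = x_0 * exp(a t) + (b/a) * (exp(a t) - 1)
       = (-9/5) * exp((-1/3) t) + ((1/3)/(-1/3)) * (exp((-1/3) t) - 1)
       = 1 - 14*exp(-t/3)/5.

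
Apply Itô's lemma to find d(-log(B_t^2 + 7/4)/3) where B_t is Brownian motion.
d(-log(B_t^2 + 7/4)/3) = (4*(4*B_t^2 - 7)/(3*(4*B_t^2 + 7)^2)) dt + (-8*B_t/(12*B_t^2 + 21)) dB_t

Itô's formula for f(B_t) gives d f(B_t) = f'(B_t) dB_t + (1/2) f''(B_t) dt. Compute derivatives of f(x) = -log(x^2 + 7/4)/3:
  f'(x)  = -8*x/(12*x^2 + 21)
  f''(x) = 8*(4*x^2 - 7)/(3*(4*x^2 + 7)^2)
Substitute x = B_t and multiply the f'' term by 1/2:
  drift     = (1/2) * (8*(4*x^2 - 7)/(3*(4*x^2 + 7)^2)) evaluated at B_t = 4*(4*B_t^2 - 7)/(3*(4*B_t^2 + 7)^2)
  diffusion = (-8*x/(12*x^2 + 21)) evaluated at B_t = -8*B_t/(12*B_t^2 + 21)
Therefore d(-log(B_t^2 + 7/4)/3) = (4*(4*B_t^2 - 7)/(3*(4*B_t^2 + 7)^2)) dt + (-8*B_t/(12*B_t^2 + 21)) dB_t.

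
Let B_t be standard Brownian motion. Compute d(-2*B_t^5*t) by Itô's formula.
d(-2*B_t^5*t) = (2*B_t^3*(-B_t^2 - 10*t)) dt + (-10*B_t^4*t) dB_t

Itô's formula for f(t, x): d f(t, B_t) = (f_t + (1/2) f_xx) dt + f_x dB_t. Compute partials of f(t, x) = -2*t*x^5:
  f_t(t,x)  = -2*x^5
  f_x(t,x)  = -10*t*x^4
  f_xx(t,x) = -40*t*x^3
Assemble drift = f_t + (1/2) f_xx = 2*x^3*(-10*t - x^2) and diffusion = f_x = -10*t*x^4. Substituting x = B_t:
  d(-2*B_t^5*t) = (2*B_t^3*(-B_t^2 - 10*t)) dt + (-10*B_t^4*t) dB_t.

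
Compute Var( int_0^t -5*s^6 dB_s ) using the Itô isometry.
Var = 25*t^13/13

The Itô integral of a deterministic integrand f(s) has mean 0 because each increment f(s) * (B_{s+ds} - B_s) has mean 0. By the Itô isometry:
  Var( int_0^t f(s) dB_s ) = E[ (int_0^t f(s) dB_s)^2 ] = int_0^t f(s)^2 ds.
Here f(s) = -5*s^6, so f(s)^2 = 25*s^12. Integrate:
  int_0^t (25*s^12) ds = 25*t^13/13.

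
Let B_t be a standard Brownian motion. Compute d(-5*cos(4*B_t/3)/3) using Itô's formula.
d(-5*cos(4*B_t/3)/3) = (40*cos(4*B_t/3)/27) dt + (20*sin(4*B_t/3)/9) dB_t

Itô's formula for f(B_t) gives d f(B_t) = f'(B_t) dB_t + (1/2) f''(B_t) dt. Compute derivatives of f(x) = -5*cos(4*x/3)/3:
  f'(x)  = 20*sin(4*x/3)/9
  f''(x) = 80*cos(4*x/3)/27
Substitute x = B_t and multiply the f'' term by 1/2:
  drift     = (1/2) * (80*cos(4*x/3)/27) evaluated at B_t = 40*cos(4*B_t/3)/27
  diffusion = (20*sin(4*x/3)/9) evaluated at B_t = 20*sin(4*B_t/3)/9
Therefore d(-5*cos(4*B_t/3)/3) = (40*cos(4*B_t/3)/27) dt + (20*sin(4*B_t/3)/9) dB_t.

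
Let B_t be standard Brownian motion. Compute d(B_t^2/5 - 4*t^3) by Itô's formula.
d(B_t^2/5 - 4*t^3) = (1/5 - 12*t^2) dt + (2*B_t/5) dB_t

Itô's formula for f(t, x): d f(t, B_t) = (f_t + (1/2) f_xx) dt + f_x dB_t. Compute partials of f(t, x) = -4*t^3 + x^2/5:
  f_t(t,x)  = -12*t^2
  f_x(t,x)  = 2*x/5
  f_xx(t,x) = 2/5
Assemble drift = f_t + (1/2) f_xx = 1/5 - 12*t^2 and diffusion = f_x = 2*x/5. Substituting x = B_t:
  d(B_t^2/5 - 4*t^3) = (1/5 - 12*t^2) dt + (2*B_t/5) dB_t.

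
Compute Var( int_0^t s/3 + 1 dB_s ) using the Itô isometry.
Var = t*(t^2 + 9*t + 27)/27

The Itô integral of a deterministic integrand f(s) has mean 0 because each increment f(s) * (B_{s+ds} - B_s) has mean 0. By the Itô isometry:
  Var( int_0^t f(s) dB_s ) = E[ (int_0^t f(s) dB_s)^2 ] = int_0^t f(s)^2 ds.
Here f(s) = s/3 + 1, so f(s)^2 = (s + 3)^2/9. Integrate:
  int_0^t ((s + 3)^2/9) ds = t*(t^2 + 9*t + 27)/27.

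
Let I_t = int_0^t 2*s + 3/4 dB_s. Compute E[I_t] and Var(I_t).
E[I_t] = 0; Var(I_t) = t*(64*t^2 + 72*t + 27)/48

The Itô integral of a deterministic integrand f(s) has mean 0 because each increment f(s) * (B_{s+ds} - B_s) has mean 0. By the Itô isometry:
  Var( int_0^t f(s) dB_s ) = E[ (int_0^t f(s) dB_s)^2 ] = int_0^t f(s)^2 ds.
Here f(s) = 2*s + 3/4, so f(s)^2 = (8*s + 3)^2/16. Integrate:
  int_0^t ((8*s + 3)^2/16) ds = t*(64*t^2 + 72*t + 27)/48.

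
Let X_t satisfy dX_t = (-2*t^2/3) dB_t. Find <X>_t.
<X>_t = 4*t^5/45

For an Itô process dX_t = a(t) dt + b(t) dB_t, the quadratic variation is <X>_t = int_0^t b(s)^2 ds (the drift term does not contribute). Here b(s) = -2*s^2/3, so
  b(s)^2 = 4*s^4/9.
Integrating from 0 to t:
  <X>_t = int_0^t (4*s^4/9) ds = 4*t^5/45.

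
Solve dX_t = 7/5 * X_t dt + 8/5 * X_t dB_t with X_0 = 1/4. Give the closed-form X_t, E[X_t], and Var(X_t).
X_t = 1/4 * exp((3/25) t + (8/5) B_t); E[X_t] = exp(7*t/5)/4; Var(X_t) = (exp(64*t/25) - 1)*exp(14*t/5)/16

For GBM dX = mu X dt + sigma X dB with X_0 = x_0, apply Itô to Y = log X: dY = (mu - sigma^2/2) dt + sigma dB, so Y_t = log(x_0) + (mu - sigma^2/2) t + sigma B_t and hence X_t = x_0 * exp((mu - sigma^2/2) t + sigma B_t).
With mu = 7/5, sigma = 8/5, x_0 = 1/4, this gives:
  X_t = 1/4 * exp((3/25) * t + (8/5) * B_t).
Since sigma*B_t ~ Normal(0, sigma^2 t), E[exp(sigma*B_t)] = exp(sigma^2 t / 2); so E[X_t] = x_0 * exp((mu - sigma^2/2) t) * exp(sigma^2 t / 2) = x_0 * exp(mu t) = exp(7*t/5)/4.
Var(X_t) = E[X_t^2] - (E[X_t])^2 = x_0^2 * exp(2 mu t) * (exp(sigma^2 t) - 1) = (exp(64*t/25) - 1)*exp(14*t/5)/16.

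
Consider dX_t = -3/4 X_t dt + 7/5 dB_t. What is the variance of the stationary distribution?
lim Var(X_t) = 98/75

The OU SDE dX = -theta X dt + sigma dB admits the integrating factor exp(theta t): d(exp(theta t) X_t) = sigma exp(theta t) dB_t. Integrating from 0 to t gives X_t = x_0 * exp(-theta t) + sigma * int_0^t exp(-theta (t-s)) dB_s for any initial x_0. The Itô integral has variance (by the Itô isometry) sigma^2 * int_0^t exp(-2 theta (t - s)) ds = sigma^2 * (1 - exp(-2 theta t)) / (2 theta), independent of x_0.
With theta = 3/4, sigma = 7/5:
  Var(X_t) = (7/5)^2 * (1 - exp(-2*3/4 t)) / (2 * 3/4) = 98/75 - 98*exp(-3*t/2)/75.
As t -> infinity, exp(-2*3/4 t) -> 0, so the stationary variance is sigma^2 / (2 theta) = 98/75.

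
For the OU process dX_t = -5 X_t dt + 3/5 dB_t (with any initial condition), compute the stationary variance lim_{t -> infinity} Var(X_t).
lim Var(X_t) = 9/250

The OU SDE dX = -theta X dt + sigma dB admits the integrating factor exp(theta t): d(exp(theta t) X_t) = sigma exp(theta t) dB_t. Integrating from 0 to t gives X_t = x_0 * exp(-theta t) + sigma * int_0^t exp(-theta (t-s)) dB_s for any initial x_0. The Itô integral has variance (by the Itô isometry) sigma^2 * int_0^t exp(-2 theta (t - s)) ds = sigma^2 * (1 - exp(-2 theta t)) / (2 theta), independent of x_0.
With theta = 5, sigma = 3/5:
  Var(X_t) = (3/5)^2 * (1 - exp(-2*5 t)) / (2 * 5) = 9/250 - 9*exp(-10*t)/250.
As t -> infinity, exp(-2*5 t) -> 0, so the stationary variance is sigma^2 / (2 theta) = 9/250.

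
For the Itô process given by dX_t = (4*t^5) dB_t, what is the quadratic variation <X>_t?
<X>_t = 16*t^11/11

For an Itô process dX_t = a(t) dt + b(t) dB_t, the quadratic variation is <X>_t = int_0^t b(s)^2 ds (the drift term does not contribute). Here b(s) = 4*s^5, so
  b(s)^2 = 16*s^10.
Integrating from 0 to t:
  <X>_t = int_0^t (16*s^10) ds = 16*t^11/11.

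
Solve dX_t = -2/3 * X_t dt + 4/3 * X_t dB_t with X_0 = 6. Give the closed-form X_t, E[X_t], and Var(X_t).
X_t = 6 * exp((-14/9) t + (4/3) B_t); E[X_t] = 6*exp(-2*t/3); Var(X_t) = (36*exp(16*t/9) - 36)*exp(-4*t/3)

For GBM dX = mu X dt + sigma X dB with X_0 = x_0, apply Itô to Y = log X: dY = (mu - sigma^2/2) dt + sigma dB, so Y_t = log(x_0) + (mu - sigma^2/2) t + sigma B_t and hence X_t = x_0 * exp((mu - sigma^2/2) t + sigma B_t).
With mu = -2/3, sigma = 4/3, x_0 = 6, this gives:
  X_t = 6 * exp((-14/9) * t + (4/3) * B_t).
Since sigma*B_t ~ Normal(0, sigma^2 t), E[exp(sigma*B_t)] = exp(sigma^2 t / 2); so E[X_t] = x_0 * exp((mu - sigma^2/2) t) * exp(sigma^2 t / 2) = x_0 * exp(mu t) = 6*exp(-2*t/3).
Var(X_t) = E[X_t^2] - (E[X_t])^2 = x_0^2 * exp(2 mu t) * (exp(sigma^2 t) - 1) = (36*exp(16*t/9) - 36)*exp(-4*t/3).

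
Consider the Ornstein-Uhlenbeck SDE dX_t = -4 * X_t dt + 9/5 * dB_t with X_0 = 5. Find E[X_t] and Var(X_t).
E[X_t] = 5*exp(-4*t); Var(X_t) = 81/200 - 81*exp(-8*t)/200

The OU SDE dX = -theta X dt + sigma dB admits the integrating factor exp(theta t): d(exp(theta t) X_t) = sigma exp(theta t) dB_t. Integrating from 0 to t:
  X_t = x_0 * exp(-theta t) + sigma * int_0^t exp(-theta (t-s)) dB_s.
The Itô integral has mean 0 and (by the Itô isometry) variance sigma^2 * int_0^t exp(-2 theta (t - s)) ds = sigma^2 * (1 - exp(-2 theta t)) / (2 theta).
With theta = 4, sigma = 9/5, x_0 = 5:
  E[X_t] = 5 * exp(-4 t) = 5*exp(-4*t)
  Var(X_t) = (9/5)^2 * (1 - exp(-2*4 t)) / (2 * 4) = 81/200 - 81*exp(-8*t)/200.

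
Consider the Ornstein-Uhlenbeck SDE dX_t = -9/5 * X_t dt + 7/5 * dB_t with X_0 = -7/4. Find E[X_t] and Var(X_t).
E[X_t] = -7*exp(-9*t/5)/4; Var(X_t) = 49/90 - 49*exp(-18*t/5)/90

The OU SDE dX = -theta X dt + sigma dB admits the integrating factor exp(theta t): d(exp(theta t) X_t) = sigma exp(theta t) dB_t. Integrating from 0 to t:
  X_t = x_0 * exp(-theta t) + sigma * int_0^t exp(-theta (t-s)) dB_s.
The Itô integral has mean 0 and (by the Itô isometry) variance sigma^2 * int_0^t exp(-2 theta (t - s)) ds = sigma^2 * (1 - exp(-2 theta t)) / (2 theta).
With theta = 9/5, sigma = 7/5, x_0 = -7/4:
  E[X_t] = -7/4 * exp(-9/5 t) = -7*exp(-9*t/5)/4
  Var(X_t) = (7/5)^2 * (1 - exp(-2*9/5 t)) / (2 * 9/5) = 49/90 - 49*exp(-18*t/5)/90.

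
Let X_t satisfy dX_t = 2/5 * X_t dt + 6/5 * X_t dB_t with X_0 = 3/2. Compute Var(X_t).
Var(X_t) = 9*(exp(36*t/25) - 1)*exp(4*t/5)/4

For GBM dX = mu X dt + sigma X dB with X_0 = x_0, apply Itô to Y = log X: dY = (mu - sigma^2/2) dt + sigma dB, so Y_t = log(x_0) + (mu - sigma^2/2) t + sigma B_t and hence X_t = x_0 * exp((mu - sigma^2/2) t + sigma B_t).
With mu = 2/5, sigma = 6/5, x_0 = 3/2, this gives:
  X_t = 3/2 * exp((-8/25) * t + (6/5) * B_t).
Since sigma*B_t ~ Normal(0, sigma^2 t), E[exp(sigma*B_t)] = exp(sigma^2 t / 2); so E[X_t] = x_0 * exp((mu - sigma^2/2) t) * exp(sigma^2 t / 2) = x_0 * exp(mu t) = 3*exp(2*t/5)/2.
Var(X_t) = E[X_t^2] - (E[X_t])^2 = x_0^2 * exp(2 mu t) * (exp(sigma^2 t) - 1) = 9*(exp(36*t/25) - 1)*exp(4*t/5)/4.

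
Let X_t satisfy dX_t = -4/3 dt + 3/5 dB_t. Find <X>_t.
<X>_t = 9*t/25

For an Itô process dX_t = a(t) dt + b(t) dB_t, the quadratic variation is <X>_t = int_0^t b(s)^2 ds (the drift term does not contribute). Here b(s) = 3/5, so
  b(s)^2 = 9/25.
Integrating from 0 to t:
  <X>_t = int_0^t (9/25) ds = 9*t/25.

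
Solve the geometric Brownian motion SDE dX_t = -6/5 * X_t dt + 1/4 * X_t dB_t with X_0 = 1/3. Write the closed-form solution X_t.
X_t = 1/3 * exp((-197/160) * t + (1/4) * B_t)

For GBM dX = mu X dt + sigma X dB with X_0 = x_0, apply Itô to Y = log X: dY = (mu - sigma^2/2) dt + sigma dB, so Y_t = log(x_0) + (mu - sigma^2/2) t + sigma B_t and hence X_t = x_0 * exp((mu - sigma^2/2) t + sigma B_t).
With mu = -6/5, sigma = 1/4, x_0 = 1/3, this gives:
  X_t = 1/3 * exp((-197/160) * t + (1/4) * B_t).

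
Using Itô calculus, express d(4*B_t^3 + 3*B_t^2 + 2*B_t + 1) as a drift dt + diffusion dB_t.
d(4*B_t^3 + 3*B_t^2 + 2*B_t + 1) = (12*B_t + 3) dt + (12*B_t^2 + 6*B_t + 2) dB_t

Itô's formula for f(B_t) gives d f(B_t) = f'(B_t) dB_t + (1/2) f''(B_t) dt. Compute derivatives of f(x) = 4*x^3 + 3*x^2 + 2*x + 1:
  f'(x)  = 12*x^2 + 6*x + 2
  f''(x) = 24*x + 6
Substitute x = B_t and multiply the f'' term by 1/2:
  drift     = (1/2) * (24*x + 6) evaluated at B_t = 12*B_t + 3
  diffusion = (12*x^2 + 6*x + 2) evaluated at B_t = 12*B_t^2 + 6*B_t + 2
Therefore d(4*B_t^3 + 3*B_t^2 + 2*B_t + 1) = (12*B_t + 3) dt + (12*B_t^2 + 6*B_t + 2) dB_t.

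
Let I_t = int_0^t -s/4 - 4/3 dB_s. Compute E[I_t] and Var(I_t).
E[I_t] = 0; Var(I_t) = t*(3*t^2 + 48*t + 256)/144

The Itô integral of a deterministic integrand f(s) has mean 0 because each increment f(s) * (B_{s+ds} - B_s) has mean 0. By the Itô isometry:
  Var( int_0^t f(s) dB_s ) = E[ (int_0^t f(s) dB_s)^2 ] = int_0^t f(s)^2 ds.
Here f(s) = -s/4 - 4/3, so f(s)^2 = (3*s + 16)^2/144. Integrate:
  int_0^t ((3*s + 16)^2/144) ds = t*(3*t^2 + 48*t + 256)/144.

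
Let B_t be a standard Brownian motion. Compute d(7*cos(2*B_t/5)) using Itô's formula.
d(7*cos(2*B_t/5)) = (-14*cos(2*B_t/5)/25) dt + (-14*sin(2*B_t/5)/5) dB_t

Itô's formula for f(B_t) gives d f(B_t) = f'(B_t) dB_t + (1/2) f''(B_t) dt. Compute derivatives of f(x) = 7*cos(2*x/5):
  f'(x)  = -14*sin(2*x/5)/5
  f''(x) = -28*cos(2*x/5)/25
Substitute x = B_t and multiply the f'' term by 1/2:
  drift     = (1/2) * (-28*cos(2*x/5)/25) evaluated at B_t = -14*cos(2*B_t/5)/25
  diffusion = (-14*sin(2*x/5)/5) evaluated at B_t = -14*sin(2*B_t/5)/5
Therefore d(7*cos(2*B_t/5)) = (-14*cos(2*B_t/5)/25) dt + (-14*sin(2*B_t/5)/5) dB_t.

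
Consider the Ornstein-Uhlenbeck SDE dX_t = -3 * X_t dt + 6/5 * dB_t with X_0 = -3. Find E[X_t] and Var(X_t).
E[X_t] = -3*exp(-3*t); Var(X_t) = 6/25 - 6*exp(-6*t)/25

The OU SDE dX = -theta X dt + sigma dB admits the integrating factor exp(theta t): d(exp(theta t) X_t) = sigma exp(theta t) dB_t. Integrating from 0 to t:
  X_t = x_0 * exp(-theta t) + sigma * int_0^t exp(-theta (t-s)) dB_s.
The Itô integral has mean 0 and (by the Itô isometry) variance sigma^2 * int_0^t exp(-2 theta (t - s)) ds = sigma^2 * (1 - exp(-2 theta t)) / (2 theta).
With theta = 3, sigma = 6/5, x_0 = -3:
  E[X_t] = -3 * exp(-3 t) = -3*exp(-3*t)
  Var(X_t) = (6/5)^2 * (1 - exp(-2*3 t)) / (2 * 3) = 6/25 - 6*exp(-6*t)/25.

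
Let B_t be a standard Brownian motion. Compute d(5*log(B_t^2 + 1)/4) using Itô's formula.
d(5*log(B_t^2 + 1)/4) = (5*(1 - B_t^2)/(4*(B_t^2 + 1)^2)) dt + (5*B_t/(2*(B_t^2 + 1))) dB_t

Itô's formula for f(B_t) gives d f(B_t) = f'(B_t) dB_t + (1/2) f''(B_t) dt. Compute derivatives of f(x) = 5*log(x^2 + 1)/4:
  f'(x)  = 5*x/(2*(x^2 + 1))
  f''(x) = 5*(1 - x^2)/(2*(x^2 + 1)^2)
Substitute x = B_t and multiply the f'' term by 1/2:
  drift     = (1/2) * (5*(1 - x^2)/(2*(x^2 + 1)^2)) evaluated at B_t = 5*(1 - B_t^2)/(4*(B_t^2 + 1)^2)
  diffusion = (5*x/(2*(x^2 + 1))) evaluated at B_t = 5*B_t/(2*(B_t^2 + 1))
Therefore d(5*log(B_t^2 + 1)/4) = (5*(1 - B_t^2)/(4*(B_t^2 + 1)^2)) dt + (5*B_t/(2*(B_t^2 + 1))) dB_t.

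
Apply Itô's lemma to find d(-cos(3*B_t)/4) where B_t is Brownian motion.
d(-cos(3*B_t)/4) = (9*cos(3*B_t)/8) dt + (3*sin(3*B_t)/4) dB_t

Itô's formula for f(B_t) gives d f(B_t) = f'(B_t) dB_t + (1/2) f''(B_t) dt. Compute derivatives of f(x) = -cos(3*x)/4:
  f'(x)  = 3*sin(3*x)/4
  f''(x) = 9*cos(3*x)/4
Substitute x = B_t and multiply the f'' term by 1/2:
  drift     = (1/2) * (9*cos(3*x)/4) evaluated at B_t = 9*cos(3*B_t)/8
  diffusion = (3*sin(3*x)/4) evaluated at B_t = 3*sin(3*B_t)/4
Therefore d(-cos(3*B_t)/4) = (9*cos(3*B_t)/8) dt + (3*sin(3*B_t)/4) dB_t.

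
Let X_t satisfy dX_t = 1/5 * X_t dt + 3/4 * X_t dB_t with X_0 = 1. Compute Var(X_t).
Var(X_t) = exp(77*t/80) - exp(2*t/5)

For GBM dX = mu X dt + sigma X dB with X_0 = x_0, apply Itô to Y = log X: dY = (mu - sigma^2/2) dt + sigma dB, so Y_t = log(x_0) + (mu - sigma^2/2) t + sigma B_t and hence X_t = x_0 * exp((mu - sigma^2/2) t + sigma B_t).
With mu = 1/5, sigma = 3/4, x_0 = 1, this gives:
  X_t = 1 * exp((-13/160) * t + (3/4) * B_t).
Since sigma*B_t ~ Normal(0, sigma^2 t), E[exp(sigma*B_t)] = exp(sigma^2 t / 2); so E[X_t] = x_0 * exp((mu - sigma^2/2) t) * exp(sigma^2 t / 2) = x_0 * exp(mu t) = exp(t/5).
Var(X_t) = E[X_t^2] - (E[X_t])^2 = x_0^2 * exp(2 mu t) * (exp(sigma^2 t) - 1) = exp(77*t/80) - exp(2*t/5).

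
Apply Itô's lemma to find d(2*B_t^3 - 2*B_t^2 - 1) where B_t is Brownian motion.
d(2*B_t^3 - 2*B_t^2 - 1) = (6*B_t - 2) dt + (2*B_t*(3*B_t - 2)) dB_t

Itô's formula for f(B_t) gives d f(B_t) = f'(B_t) dB_t + (1/2) f''(B_t) dt. Compute derivatives of f(x) = 2*x^3 - 2*x^2 - 1:
  f'(x)  = 2*x*(3*x - 2)
  f''(x) = 12*x - 4
Substitute x = B_t and multiply the f'' term by 1/2:
  drift     = (1/2) * (12*x - 4) evaluated at B_t = 6*B_t - 2
  diffusion = (2*x*(3*x - 2)) evaluated at B_t = 2*B_t*(3*B_t - 2)
Therefore d(2*B_t^3 - 2*B_t^2 - 1) = (6*B_t - 2) dt + (2*B_t*(3*B_t - 2)) dB_t.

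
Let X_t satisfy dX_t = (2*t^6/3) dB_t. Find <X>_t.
<X>_t = 4*t^13/117

For an Itô process dX_t = a(t) dt + b(t) dB_t, the quadratic variation is <X>_t = int_0^t b(s)^2 ds (the drift term does not contribute). Here b(s) = 2*s^6/3, so
  b(s)^2 = 4*s^12/9.
Integrating from 0 to t:
  <X>_t = int_0^t (4*s^12/9) ds = 4*t^13/117.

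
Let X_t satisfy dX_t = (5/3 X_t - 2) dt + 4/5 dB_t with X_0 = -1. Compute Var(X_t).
Var(X_t) = 24*exp(10*t/3)/125 - 24/125

The variance V(t) = Var(X_t) satisfies V'(t) = 2 a V(t) + c^2 with V(0) = 0 (drift coefficient is linear in X, diffusion is constant). With a = 5/3, c = 4/5, the solution is
  V(t) = (c^2 / (2 a)) * (exp(2 a t) - 1)
       = ((4/5)^2 / (2*(5/3))) * (exp((10/3) t) - 1)
       = 24*exp(10*t/3)/125 - 24/125.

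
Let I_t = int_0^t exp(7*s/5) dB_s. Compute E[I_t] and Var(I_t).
E[I_t] = 0; Var(I_t) = 5*exp(14*t/5)/14 - 5/14

The Itô integral of a deterministic integrand f(s) has mean 0 because each increment f(s) * (B_{s+ds} - B_s) has mean 0. By the Itô isometry:
  Var( int_0^t f(s) dB_s ) = E[ (int_0^t f(s) dB_s)^2 ] = int_0^t f(s)^2 ds.
Here f(s) = exp(7*s/5), so f(s)^2 = exp(14*s/5). Integrate:
  int_0^t (exp(14*s/5)) ds = 5*exp(14*t/5)/14 - 5/14.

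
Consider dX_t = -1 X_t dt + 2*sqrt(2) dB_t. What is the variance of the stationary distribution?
lim Var(X_t) = 4

The OU SDE dX = -theta X dt + sigma dB admits the integrating factor exp(theta t): d(exp(theta t) X_t) = sigma exp(theta t) dB_t. Integrating from 0 to t gives X_t = x_0 * exp(-theta t) + sigma * int_0^t exp(-theta (t-s)) dB_s for any initial x_0. The Itô integral has variance (by the Itô isometry) sigma^2 * int_0^t exp(-2 theta (t - s)) ds = sigma^2 * (1 - exp(-2 theta t)) / (2 theta), independent of x_0.
With theta = 1, sigma = 2*sqrt(2):
  Var(X_t) = (2*sqrt(2))^2 * (1 - exp(-2*1 t)) / (2 * 1) = 4 - 4*exp(-2*t).
As t -> infinity, exp(-2*1 t) -> 0, so the stationary variance is sigma^2 / (2 theta) = 4.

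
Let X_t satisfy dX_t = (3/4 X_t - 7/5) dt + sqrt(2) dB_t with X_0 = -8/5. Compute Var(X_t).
Var(X_t) = 4*exp(3*t/2)/3 - 4/3

The variance V(t) = Var(X_t) satisfies V'(t) = 2 a V(t) + c^2 with V(0) = 0 (drift coefficient is linear in X, diffusion is constant). With a = 3/4, c = sqrt(2), the solution is
  V(t) = (c^2 / (2 a)) * (exp(2 a t) - 1)
       = (sqrt(2)^2 / (2*(3/4))) * (exp((3/2) t) - 1)
       = 4*exp(3*t/2)/3 - 4/3.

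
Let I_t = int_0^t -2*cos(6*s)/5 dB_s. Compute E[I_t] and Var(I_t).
E[I_t] = 0; Var(I_t) = 2*t/25 + sin(12*t)/150

The Itô integral of a deterministic integrand f(s) has mean 0 because each increment f(s) * (B_{s+ds} - B_s) has mean 0. By the Itô isometry:
  Var( int_0^t f(s) dB_s ) = E[ (int_0^t f(s) dB_s)^2 ] = int_0^t f(s)^2 ds.
Here f(s) = -2*cos(6*s)/5, so f(s)^2 = 4*cos(6*s)^2/25. Integrate:
  int_0^t (4*cos(6*s)^2/25) ds = 2*t/25 + sin(12*t)/150.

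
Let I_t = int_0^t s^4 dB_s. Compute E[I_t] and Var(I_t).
E[I_t] = 0; Var(I_t) = t^9/9

The Itô integral of a deterministic integrand f(s) has mean 0 because each increment f(s) * (B_{s+ds} - B_s) has mean 0. By the Itô isometry:
  Var( int_0^t f(s) dB_s ) = E[ (int_0^t f(s) dB_s)^2 ] = int_0^t f(s)^2 ds.
Here f(s) = s^4, so f(s)^2 = s^8. Integrate:
  int_0^t (s^8) ds = t^9/9.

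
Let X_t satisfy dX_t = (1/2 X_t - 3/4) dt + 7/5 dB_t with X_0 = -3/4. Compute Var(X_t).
Var(X_t) = 49*exp(t)/25 - 49/25

The variance V(t) = Var(X_t) satisfies V'(t) = 2 a V(t) + c^2 with V(0) = 0 (drift coefficient is linear in X, diffusion is constant). With a = 1/2, c = 7/5, the solution is
  V(t) = (c^2 / (2 a)) * (exp(2 a t) - 1)
       = ((7/5)^2 / (2*(1/2))) * (exp(1 t) - 1)
       = 49*exp(t)/25 - 49/25.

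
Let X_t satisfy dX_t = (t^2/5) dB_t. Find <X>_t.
<X>_t = t^5/125

For an Itô process dX_t = a(t) dt + b(t) dB_t, the quadratic variation is <X>_t = int_0^t b(s)^2 ds (the drift term does not contribute). Here b(s) = s^2/5, so
  b(s)^2 = s^4/25.
Integrating from 0 to t:
  <X>_t = int_0^t (s^4/25) ds = t^5/125.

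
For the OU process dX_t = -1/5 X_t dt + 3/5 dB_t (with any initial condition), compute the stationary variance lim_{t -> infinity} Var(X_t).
lim Var(X_t) = 9/10

The OU SDE dX = -theta X dt + sigma dB admits the integrating factor exp(theta t): d(exp(theta t) X_t) = sigma exp(theta t) dB_t. Integrating from 0 to t gives X_t = x_0 * exp(-theta t) + sigma * int_0^t exp(-theta (t-s)) dB_s for any initial x_0. The Itô integral has variance (by the Itô isometry) sigma^2 * int_0^t exp(-2 theta (t - s)) ds = sigma^2 * (1 - exp(-2 theta t)) / (2 theta), independent of x_0.
With theta = 1/5, sigma = 3/5:
  Var(X_t) = (3/5)^2 * (1 - exp(-2*1/5 t)) / (2 * 1/5) = 9/10 - 9*exp(-2*t/5)/10.
As t -> infinity, exp(-2*1/5 t) -> 0, so the stationary variance is sigma^2 / (2 theta) = 9/10.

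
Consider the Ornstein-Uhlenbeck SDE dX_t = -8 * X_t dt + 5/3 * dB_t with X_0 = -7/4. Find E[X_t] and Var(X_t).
E[X_t] = -7*exp(-8*t)/4; Var(X_t) = 25/144 - 25*exp(-16*t)/144

The OU SDE dX = -theta X dt + sigma dB admits the integrating factor exp(theta t): d(exp(theta t) X_t) = sigma exp(theta t) dB_t. Integrating from 0 to t:
  X_t = x_0 * exp(-theta t) + sigma * int_0^t exp(-theta (t-s)) dB_s.
The Itô integral has mean 0 and (by the Itô isometry) variance sigma^2 * int_0^t exp(-2 theta (t - s)) ds = sigma^2 * (1 - exp(-2 theta t)) / (2 theta).
With theta = 8, sigma = 5/3, x_0 = -7/4:
  E[X_t] = -7/4 * exp(-8 t) = -7*exp(-8*t)/4
  Var(X_t) = (5/3)^2 * (1 - exp(-2*8 t)) / (2 * 8) = 25/144 - 25*exp(-16*t)/144.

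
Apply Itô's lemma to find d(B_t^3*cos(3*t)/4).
d(B_t^3*cos(3*t)/4) = (3*B_t*(-B_t^2*sin(3*t) + cos(3*t))/4) dt + (3*B_t^2*cos(3*t)/4) dB_t

Itô's formula for f(t, x): d f(t, B_t) = (f_t + (1/2) f_xx) dt + f_x dB_t. Compute partials of f(t, x) = x^3*cos(3*t)/4:
  f_t(t,x)  = -3*x^3*sin(3*t)/4
  f_x(t,x)  = 3*x^2*cos(3*t)/4
  f_xx(t,x) = 3*x*cos(3*t)/2
Assemble drift = f_t + (1/2) f_xx = 3*x*(-x^2*sin(3*t) + cos(3*t))/4 and diffusion = f_x = 3*x^2*cos(3*t)/4. Substituting x = B_t:
  d(B_t^3*cos(3*t)/4) = (3*B_t*(-B_t^2*sin(3*t) + cos(3*t))/4) dt + (3*B_t^2*cos(3*t)/4) dB_t.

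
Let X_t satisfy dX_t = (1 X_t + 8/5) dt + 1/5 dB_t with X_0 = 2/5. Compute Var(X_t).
Var(X_t) = exp(2*t)/50 - 1/50

The variance V(t) = Var(X_t) satisfies V'(t) = 2 a V(t) + c^2 with V(0) = 0 (drift coefficient is linear in X, diffusion is constant). With a = 1, c = 1/5, the solution is
  V(t) = (c^2 / (2 a)) * (exp(2 a t) - 1)
       = ((1/5)^2 / (2*1)) * (exp(2 t) - 1)
       = exp(2*t)/50 - 1/50.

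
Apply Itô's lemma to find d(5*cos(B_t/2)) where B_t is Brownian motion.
d(5*cos(B_t/2)) = (-5*cos(B_t/2)/8) dt + (-5*sin(B_t/2)/2) dB_t

Itô's formula for f(B_t) gives d f(B_t) = f'(B_t) dB_t + (1/2) f''(B_t) dt. Compute derivatives of f(x) = 5*cos(x/2):
  f'(x)  = -5*sin(x/2)/2
  f''(x) = -5*cos(x/2)/4
Substitute x = B_t and multiply the f'' term by 1/2:
  drift     = (1/2) * (-5*cos(x/2)/4) evaluated at B_t = -5*cos(B_t/2)/8
  diffusion = (-5*sin(x/2)/2) evaluated at B_t = -5*sin(B_t/2)/2
Therefore d(5*cos(B_t/2)) = (-5*cos(B_t/2)/8) dt + (-5*sin(B_t/2)/2) dB_t.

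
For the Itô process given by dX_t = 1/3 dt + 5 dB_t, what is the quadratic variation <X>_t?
<X>_t = 25*t

For an Itô process dX_t = a(t) dt + b(t) dB_t, the quadratic variation is <X>_t = int_0^t b(s)^2 ds (the drift term does not contribute). Here b(s) = 5, so
  b(s)^2 = 25.
Integrating from 0 to t:
  <X>_t = int_0^t (25) ds = 25*t.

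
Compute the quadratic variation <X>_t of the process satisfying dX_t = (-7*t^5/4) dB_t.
<X>_t = 49*t^11/176

For an Itô process dX_t = a(t) dt + b(t) dB_t, the quadratic variation is <X>_t = int_0^t b(s)^2 ds (the drift term does not contribute). Here b(s) = -7*s^5/4, so
  b(s)^2 = 49*s^10/16.
Integrating from 0 to t:
  <X>_t = int_0^t (49*s^10/16) ds = 49*t^11/176.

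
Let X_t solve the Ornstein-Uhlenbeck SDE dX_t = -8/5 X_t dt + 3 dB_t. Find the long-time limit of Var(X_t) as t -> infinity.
lim Var(X_t) = 45/16

The OU SDE dX = -theta X dt + sigma dB admits the integrating factor exp(theta t): d(exp(theta t) X_t) = sigma exp(theta t) dB_t. Integrating from 0 to t gives X_t = x_0 * exp(-theta t) + sigma * int_0^t exp(-theta (t-s)) dB_s for any initial x_0. The Itô integral has variance (by the Itô isometry) sigma^2 * int_0^t exp(-2 theta (t - s)) ds = sigma^2 * (1 - exp(-2 theta t)) / (2 theta), independent of x_0.
With theta = 8/5, sigma = 3:
  Var(X_t) = (3)^2 * (1 - exp(-2*8/5 t)) / (2 * 8/5) = 45/16 - 45*exp(-16*t/5)/16.
As t -> infinity, exp(-2*8/5 t) -> 0, so the stationary variance is sigma^2 / (2 theta) = 45/16.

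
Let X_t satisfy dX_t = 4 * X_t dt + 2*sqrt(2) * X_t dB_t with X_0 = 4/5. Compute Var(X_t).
Var(X_t) = 16*(exp(8*t) - 1)*exp(8*t)/25

For GBM dX = mu X dt + sigma X dB with X_0 = x_0, apply Itô to Y = log X: dY = (mu - sigma^2/2) dt + sigma dB, so Y_t = log(x_0) + (mu - sigma^2/2) t + sigma B_t and hence X_t = x_0 * exp((mu - sigma^2/2) t + sigma B_t).
With mu = 4, sigma = 2*sqrt(2), x_0 = 4/5, this gives:
  X_t = 4/5 * exp((0) * t + (2*sqrt(2)) * B_t).
Since sigma*B_t ~ Normal(0, sigma^2 t), E[exp(sigma*B_t)] = exp(sigma^2 t / 2); so E[X_t] = x_0 * exp((mu - sigma^2/2) t) * exp(sigma^2 t / 2) = x_0 * exp(mu t) = 4*exp(4*t)/5.
Var(X_t) = E[X_t^2] - (E[X_t])^2 = x_0^2 * exp(2 mu t) * (exp(sigma^2 t) - 1) = 16*(exp(8*t) - 1)*exp(8*t)/25.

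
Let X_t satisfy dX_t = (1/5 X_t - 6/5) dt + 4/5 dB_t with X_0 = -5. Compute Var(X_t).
Var(X_t) = 8*exp(2*t/5)/5 - 8/5

The variance V(t) = Var(X_t) satisfies V'(t) = 2 a V(t) + c^2 with V(0) = 0 (drift coefficient is linear in X, diffusion is constant). With a = 1/5, c = 4/5, the solution is
  V(t) = (c^2 / (2 a)) * (exp(2 a t) - 1)
       = ((4/5)^2 / (2*(1/5))) * (exp((2/5) t) - 1)
       = 8*exp(2*t/5)/5 - 8/5.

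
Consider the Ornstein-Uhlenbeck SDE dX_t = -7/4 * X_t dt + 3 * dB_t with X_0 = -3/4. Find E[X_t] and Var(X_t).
E[X_t] = -3*exp(-7*t/4)/4; Var(X_t) = 18/7 - 18*exp(-7*t/2)/7

The OU SDE dX = -theta X dt + sigma dB admits the integrating factor exp(theta t): d(exp(theta t) X_t) = sigma exp(theta t) dB_t. Integrating from 0 to t:
  X_t = x_0 * exp(-theta t) + sigma * int_0^t exp(-theta (t-s)) dB_s.
The Itô integral has mean 0 and (by the Itô isometry) variance sigma^2 * int_0^t exp(-2 theta (t - s)) ds = sigma^2 * (1 - exp(-2 theta t)) / (2 theta).
With theta = 7/4, sigma = 3, x_0 = -3/4:
  E[X_t] = -3/4 * exp(-7/4 t) = -3*exp(-7*t/4)/4
  Var(X_t) = (3)^2 * (1 - exp(-2*7/4 t)) / (2 * 7/4) = 18/7 - 18*exp(-7*t/2)/7.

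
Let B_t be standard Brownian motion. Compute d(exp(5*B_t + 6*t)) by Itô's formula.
d(exp(5*B_t + 6*t)) = (37*exp(5*B_t + 6*t)/2) dt + (5*exp(5*B_t + 6*t)) dB_t

Itô's formula for f(t, x): d f(t, B_t) = (f_t + (1/2) f_xx) dt + f_x dB_t. Compute partials of f(t, x) = exp(6*t + 5*x):
  f_t(t,x)  = 6*exp(6*t + 5*x)
  f_x(t,x)  = 5*exp(6*t + 5*x)
  f_xx(t,x) = 25*exp(6*t + 5*x)
Assemble drift = f_t + (1/2) f_xx = 37*exp(6*t + 5*x)/2 and diffusion = f_x = 5*exp(6*t + 5*x). Substituting x = B_t:
  d(exp(5*B_t + 6*t)) = (37*exp(5*B_t + 6*t)/2) dt + (5*exp(5*B_t + 6*t)) dB_t.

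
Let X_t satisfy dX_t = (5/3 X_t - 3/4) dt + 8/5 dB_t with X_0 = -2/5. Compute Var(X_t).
Var(X_t) = 96*exp(10*t/3)/125 - 96/125

The variance V(t) = Var(X_t) satisfies V'(t) = 2 a V(t) + c^2 with V(0) = 0 (drift coefficient is linear in X, diffusion is constant). With a = 5/3, c = 8/5, the solution is
  V(t) = (c^2 / (2 a)) * (exp(2 a t) - 1)
       = ((8/5)^2 / (2*(5/3))) * (exp((10/3) t) - 1)
       = 96*exp(10*t/3)/125 - 96/125.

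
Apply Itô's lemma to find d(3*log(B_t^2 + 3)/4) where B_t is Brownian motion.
d(3*log(B_t^2 + 3)/4) = (3*(3 - B_t^2)/(4*(B_t^2 + 3)^2)) dt + (3*B_t/(2*(B_t^2 + 3))) dB_t

Itô's formula for f(B_t) gives d f(B_t) = f'(B_t) dB_t + (1/2) f''(B_t) dt. Compute derivatives of f(x) = 3*log(x^2 + 3)/4:
  f'(x)  = 3*x/(2*(x^2 + 3))
  f''(x) = 3*(3 - x^2)/(2*(x^2 + 3)^2)
Substitute x = B_t and multiply the f'' term by 1/2:
  drift     = (1/2) * (3*(3 - x^2)/(2*(x^2 + 3)^2)) evaluated at B_t = 3*(3 - B_t^2)/(4*(B_t^2 + 3)^2)
  diffusion = (3*x/(2*(x^2 + 3))) evaluated at B_t = 3*B_t/(2*(B_t^2 + 3))
Therefore d(3*log(B_t^2 + 3)/4) = (3*(3 - B_t^2)/(4*(B_t^2 + 3)^2)) dt + (3*B_t/(2*(B_t^2 + 3))) dB_t.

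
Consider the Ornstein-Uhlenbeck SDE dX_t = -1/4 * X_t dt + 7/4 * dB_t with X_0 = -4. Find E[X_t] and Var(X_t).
E[X_t] = -4*exp(-t/4); Var(X_t) = 49/8 - 49*exp(-t/2)/8

The OU SDE dX = -theta X dt + sigma dB admits the integrating factor exp(theta t): d(exp(theta t) X_t) = sigma exp(theta t) dB_t. Integrating from 0 to t:
  X_t = x_0 * exp(-theta t) + sigma * int_0^t exp(-theta (t-s)) dB_s.
The Itô integral has mean 0 and (by the Itô isometry) variance sigma^2 * int_0^t exp(-2 theta (t - s)) ds = sigma^2 * (1 - exp(-2 theta t)) / (2 theta).
With theta = 1/4, sigma = 7/4, x_0 = -4:
  E[X_t] = -4 * exp(-1/4 t) = -4*exp(-t/4)
  Var(X_t) = (7/4)^2 * (1 - exp(-2*1/4 t)) / (2 * 1/4) = 49/8 - 49*exp(-t/2)/8.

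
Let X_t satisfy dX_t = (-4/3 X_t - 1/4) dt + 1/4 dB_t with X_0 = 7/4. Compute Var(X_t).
Var(X_t) = 3/128 - 3*exp(-8*t/3)/128

The variance V(t) = Var(X_t) satisfies V'(t) = 2 a V(t) + c^2 with V(0) = 0 (drift coefficient is linear in X, diffusion is constant). With a = -4/3, c = 1/4, the solution is
  V(t) = (c^2 / (2 a)) * (exp(2 a t) - 1)
       = ((1/4)^2 / (2*(-4/3))) * (exp((-8/3) t) - 1)
       = 3/128 - 3*exp(-8*t/3)/128.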